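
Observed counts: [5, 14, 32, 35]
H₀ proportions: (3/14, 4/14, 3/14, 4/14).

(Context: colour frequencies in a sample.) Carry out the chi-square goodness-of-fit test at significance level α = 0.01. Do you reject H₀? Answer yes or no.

n = 86; E_i = n·p_i = [18.43, 24.57, 18.43, 24.57]
χ² = (5−18.43)²/18.43 + (14−24.57)²/24.57 + (32−18.43)²/18.43 + (35−24.57)²/24.57 = 28.7539
df = 3
p-value (upper-tail) = 0.00000
At α=0.01: p < α → reject H₀

reject H₀: yes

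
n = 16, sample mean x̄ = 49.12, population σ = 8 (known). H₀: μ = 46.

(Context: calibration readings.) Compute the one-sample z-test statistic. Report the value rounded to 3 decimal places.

SE = σ/√n = 8/√16 = 2.0000
z = (x̄−μ₀)/SE = (49.12−46)/2.0000 = 1.5600

test statistic = 1.560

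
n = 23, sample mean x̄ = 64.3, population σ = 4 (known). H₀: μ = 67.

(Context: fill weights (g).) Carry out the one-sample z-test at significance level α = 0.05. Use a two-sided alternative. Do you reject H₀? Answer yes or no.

SE = σ/√n = 4/√23 = 0.8341
z = (x̄−μ₀)/SE = (64.3−67)/0.8341 = -3.2372
p-value (two-sided) = 0.00121
At α=0.05: p < α → reject H₀

reject H₀: yes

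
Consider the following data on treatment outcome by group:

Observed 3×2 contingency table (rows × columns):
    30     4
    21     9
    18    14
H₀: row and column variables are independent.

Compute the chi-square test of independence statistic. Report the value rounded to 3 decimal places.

test statistic = 8.419

Row totals [34, 30, 32], col totals [69, 27], n=96
χ² = (30−24.44)²/24.44 + (4−9.56)²/9.56 + (21−21.56)²/21.56 + (9−8.44)²/8.44 + (18−23.00)²/23.00 + (14−9.00)²/9.00 = 8.4188
df = 2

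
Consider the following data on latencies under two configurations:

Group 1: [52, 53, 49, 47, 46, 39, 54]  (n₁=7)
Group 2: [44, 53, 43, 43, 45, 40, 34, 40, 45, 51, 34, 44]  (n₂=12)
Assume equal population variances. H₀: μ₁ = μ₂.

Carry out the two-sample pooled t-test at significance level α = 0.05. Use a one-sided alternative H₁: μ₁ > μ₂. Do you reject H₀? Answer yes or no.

x̄₁=48.571, s₁=5.192, n₁=7
x̄₂=43.000, s₂=5.673, n₂=12
s_p² = [6·5.192² + 11·5.673²]/17 = 30.3361
SE = √(s_p²·(1/7+1/12)) = 2.6195
t = (48.571−43.000)/2.6195 = 2.1269
df = 17
p-value (one-sided, H₁ greater) = 0.02418
At α=0.05: p < α → reject H₀

reject H₀: yes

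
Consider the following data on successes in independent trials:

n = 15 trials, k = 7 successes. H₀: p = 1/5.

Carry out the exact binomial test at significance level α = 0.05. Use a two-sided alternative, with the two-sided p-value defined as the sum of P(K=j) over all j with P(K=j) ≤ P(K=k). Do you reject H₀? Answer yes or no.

reject H₀: yes

Exact binomial: n=15, k=7, p₀=1/5=0.2000
P(X=j) = C(n,j)·p₀^j·(1−p₀)^(n−j); p = Σ P(X=j) over j with P(X=j) ≤ P(X=7)
p-value (two-sided) = 0.01806
At α=0.05: p < α → reject H₀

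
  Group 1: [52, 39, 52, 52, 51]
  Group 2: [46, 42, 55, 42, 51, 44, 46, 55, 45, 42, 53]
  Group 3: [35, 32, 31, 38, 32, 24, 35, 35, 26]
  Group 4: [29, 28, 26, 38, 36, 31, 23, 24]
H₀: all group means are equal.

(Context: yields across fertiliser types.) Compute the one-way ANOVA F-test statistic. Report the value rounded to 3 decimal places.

Group means [49.20, 47.36, 32.00, 29.38], grand mean 39.091
SSB = Σnᵢ(x̄ᵢ−x̄)² = 2471.507; SSW = ΣΣ(x−x̄ᵢ)² = 767.220
MSB = 2471.507/3 = 823.8356; MSW = 767.220/29 = 26.4559
F = MSB/MSW = 31.1400
df = (3, 29)

test statistic = 31.140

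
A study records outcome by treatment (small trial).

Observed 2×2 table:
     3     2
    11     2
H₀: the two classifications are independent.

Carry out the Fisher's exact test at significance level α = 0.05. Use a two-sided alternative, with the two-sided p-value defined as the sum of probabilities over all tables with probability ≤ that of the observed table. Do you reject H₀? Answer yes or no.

Margins: r₁=5, r₂=13, c₁=14, c₂=4, n=18
p_obs = C(5,3)·C(13,11)/C(18,14); sum pmf over tables with pmf ≤ p_obs
p-value (two-sided) = 0.53268
At α=0.05: p ≥ α → fail to reject H₀

reject H₀: no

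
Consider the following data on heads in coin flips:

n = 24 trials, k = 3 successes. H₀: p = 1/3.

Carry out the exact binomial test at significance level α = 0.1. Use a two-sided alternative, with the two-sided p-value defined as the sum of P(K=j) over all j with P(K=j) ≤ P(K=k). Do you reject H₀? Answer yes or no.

reject H₀: yes

Exact binomial: n=24, k=3, p₀=1/3=0.3333
P(X=j) = C(n,j)·p₀^j·(1−p₀)^(n−j); p = Σ P(X=j) over j with P(X=j) ≤ P(X=3)
p-value (two-sided) = 0.03024
At α=0.1: p < α → reject H₀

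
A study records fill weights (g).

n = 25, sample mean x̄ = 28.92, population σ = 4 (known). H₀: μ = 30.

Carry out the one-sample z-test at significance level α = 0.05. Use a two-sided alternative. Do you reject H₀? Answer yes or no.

reject H₀: no

SE = σ/√n = 4/√25 = 0.8000
z = (x̄−μ₀)/SE = (28.92−30)/0.8000 = -1.3500
p-value (two-sided) = 0.17702
At α=0.05: p ≥ α → fail to reject H₀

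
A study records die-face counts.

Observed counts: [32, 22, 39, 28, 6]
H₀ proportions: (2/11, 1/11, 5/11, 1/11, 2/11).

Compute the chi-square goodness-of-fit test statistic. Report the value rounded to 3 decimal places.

test statistic = 55.080

n = 127; E_i = n·p_i = [23.09, 11.55, 57.73, 11.55, 23.09]
χ² = (32−23.09)²/23.09 + (22−11.55)²/11.55 + (39−57.73)²/57.73 + (28−11.55)²/11.55 + (6−23.09)²/23.09 = 55.0803
df = 4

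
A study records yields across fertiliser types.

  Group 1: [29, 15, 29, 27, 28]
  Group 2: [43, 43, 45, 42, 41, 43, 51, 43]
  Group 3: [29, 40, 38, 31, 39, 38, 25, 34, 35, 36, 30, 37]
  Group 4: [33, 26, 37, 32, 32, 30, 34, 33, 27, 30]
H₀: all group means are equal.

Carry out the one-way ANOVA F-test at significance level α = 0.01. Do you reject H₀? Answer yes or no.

reject H₀: yes

Group means [25.60, 43.88, 34.33, 31.40], grand mean 34.429
SSB = Σnᵢ(x̄ᵢ−x̄)² = 1195.430; SSW = ΣΣ(x−x̄ᵢ)² = 543.142
MSB = 1195.430/3 = 398.4766; MSW = 543.142/31 = 17.5207
F = MSB/MSW = 22.7432
df = (3, 31)
p-value (upper-tail) = 0.00000
At α=0.01: p < α → reject H₀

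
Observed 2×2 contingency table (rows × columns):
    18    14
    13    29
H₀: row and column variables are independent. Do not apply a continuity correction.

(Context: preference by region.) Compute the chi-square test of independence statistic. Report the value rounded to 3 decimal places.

Row totals [32, 42], col totals [31, 43], n=74
χ² = (18−13.41)²/13.41 + (14−18.59)²/18.59 + (13−17.59)²/17.59 + (29−24.41)²/24.41 = 4.7749
df = 1

test statistic = 4.775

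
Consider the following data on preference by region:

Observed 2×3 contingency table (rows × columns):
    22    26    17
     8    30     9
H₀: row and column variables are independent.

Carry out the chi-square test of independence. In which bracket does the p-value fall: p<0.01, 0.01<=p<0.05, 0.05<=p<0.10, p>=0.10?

p-value bracket: 0.01<=p<0.05

Row totals [65, 47], col totals [30, 56, 26], n=112
χ² = (22−17.41)²/17.41 + (26−32.50)²/32.50 + (17−15.09)²/15.09 + (8−12.59)²/12.59 + (30−23.50)²/23.50 + (9−10.91)²/10.91 = 6.5571
df = 2
p-value (upper-tail) = 0.03768
→ bracket: 0.01<=p<0.05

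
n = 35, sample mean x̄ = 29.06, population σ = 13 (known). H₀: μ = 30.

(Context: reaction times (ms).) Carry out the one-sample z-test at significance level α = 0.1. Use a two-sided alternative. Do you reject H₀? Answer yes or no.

reject H₀: no

SE = σ/√n = 13/√35 = 2.1974
z = (x̄−μ₀)/SE = (29.06−30)/2.1974 = -0.4278
p-value (two-sided) = 0.66881
At α=0.1: p ≥ α → fail to reject H₀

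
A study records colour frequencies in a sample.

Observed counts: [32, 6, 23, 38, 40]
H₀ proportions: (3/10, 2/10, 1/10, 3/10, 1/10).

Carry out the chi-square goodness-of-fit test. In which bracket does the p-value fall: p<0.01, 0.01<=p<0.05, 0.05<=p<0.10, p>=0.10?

n = 139; E_i = n·p_i = [41.70, 27.80, 13.90, 41.70, 13.90]
χ² = (32−41.70)²/41.70 + (6−27.80)²/27.80 + (23−13.90)²/13.90 + (38−41.70)²/41.70 + (40−13.90)²/13.90 = 74.6451
df = 4
p-value (upper-tail) = 0.00000
→ bracket: p<0.01

p-value bracket: p<0.01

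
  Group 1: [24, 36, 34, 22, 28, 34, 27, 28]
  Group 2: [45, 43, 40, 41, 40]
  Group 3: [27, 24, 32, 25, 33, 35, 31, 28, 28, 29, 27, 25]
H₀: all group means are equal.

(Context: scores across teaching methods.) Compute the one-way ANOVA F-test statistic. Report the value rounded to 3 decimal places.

test statistic = 22.507

Group means [29.12, 41.80, 28.67], grand mean 31.440
SSB = Σnᵢ(x̄ᵢ−x̄)² = 671.818; SSW = ΣΣ(x−x̄ᵢ)² = 328.342
MSB = 671.818/2 = 335.9092; MSW = 328.342/22 = 14.9246
F = MSB/MSW = 22.5070
df = (2, 22)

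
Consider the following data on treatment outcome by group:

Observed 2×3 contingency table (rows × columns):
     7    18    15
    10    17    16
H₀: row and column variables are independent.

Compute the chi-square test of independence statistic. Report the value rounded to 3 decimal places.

Row totals [40, 43], col totals [17, 35, 31], n=83
χ² = (7−8.19)²/8.19 + (18−16.87)²/16.87 + (15−14.94)²/14.94 + (10−8.81)²/8.81 + (17−18.13)²/18.13 + (16−16.06)²/16.06 = 0.4824
df = 2

test statistic = 0.482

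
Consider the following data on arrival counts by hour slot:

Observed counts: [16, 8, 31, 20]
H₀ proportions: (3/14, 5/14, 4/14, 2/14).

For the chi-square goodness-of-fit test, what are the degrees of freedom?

df = k − 1 = 4 − 1 = 3

degrees of freedom = 3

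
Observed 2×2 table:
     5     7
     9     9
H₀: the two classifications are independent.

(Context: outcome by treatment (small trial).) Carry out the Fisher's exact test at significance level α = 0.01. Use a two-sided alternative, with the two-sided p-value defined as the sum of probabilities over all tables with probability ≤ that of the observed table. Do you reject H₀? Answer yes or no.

Margins: r₁=12, r₂=18, c₁=14, c₂=16, n=30
p_obs = C(12,5)·C(18,9)/C(30,14); sum pmf over tables with pmf ≤ p_obs
p-value (two-sided) = 0.72197
At α=0.01: p ≥ α → fail to reject H₀

reject H₀: no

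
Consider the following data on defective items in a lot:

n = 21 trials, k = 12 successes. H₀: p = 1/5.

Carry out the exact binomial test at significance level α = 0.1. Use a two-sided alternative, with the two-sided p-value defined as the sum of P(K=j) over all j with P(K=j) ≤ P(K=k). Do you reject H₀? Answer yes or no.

Exact binomial: n=21, k=12, p₀=1/5=0.2000
P(X=j) = C(n,j)·p₀^j·(1−p₀)^(n−j); p = Σ P(X=j) over j with P(X=j) ≤ P(X=12)
p-value (two-sided) = 0.00019
At α=0.1: p < α → reject H₀

reject H₀: yes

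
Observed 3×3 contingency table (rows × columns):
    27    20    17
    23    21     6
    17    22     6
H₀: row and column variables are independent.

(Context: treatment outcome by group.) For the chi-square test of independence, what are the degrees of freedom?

degrees of freedom = 4

df = (r−1)(c−1) = (3−1)·(3−1) = 4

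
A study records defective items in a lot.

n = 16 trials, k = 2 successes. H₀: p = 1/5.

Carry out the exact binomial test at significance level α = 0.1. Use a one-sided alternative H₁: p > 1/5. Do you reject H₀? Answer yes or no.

reject H₀: no

Exact binomial: n=16, k=2, p₀=1/5=0.2000
P(X≥2) from Σ C(n,i)·p₀^i·(1−p₀)^(n−i)
p-value (one-sided, H₁ greater) = 0.85926
At α=0.1: p ≥ α → fail to reject H₀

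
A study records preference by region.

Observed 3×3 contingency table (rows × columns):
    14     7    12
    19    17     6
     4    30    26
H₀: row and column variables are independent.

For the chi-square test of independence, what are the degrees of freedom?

df = (r−1)(c−1) = (3−1)·(3−1) = 4

degrees of freedom = 4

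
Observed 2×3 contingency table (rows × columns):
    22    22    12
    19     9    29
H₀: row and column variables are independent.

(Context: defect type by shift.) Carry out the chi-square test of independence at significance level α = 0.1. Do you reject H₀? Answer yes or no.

reject H₀: yes

Row totals [56, 57], col totals [41, 31, 41], n=113
χ² = (22−20.32)²/20.32 + (22−15.36)²/15.36 + (12−20.32)²/20.32 + (19−20.68)²/20.68 + (9−15.64)²/15.64 + (29−20.68)²/20.68 = 12.7121
df = 2
p-value (upper-tail) = 0.00174
At α=0.1: p < α → reject H₀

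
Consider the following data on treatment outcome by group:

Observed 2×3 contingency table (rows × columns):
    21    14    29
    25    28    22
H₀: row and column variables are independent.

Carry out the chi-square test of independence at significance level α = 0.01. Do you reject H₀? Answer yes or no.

reject H₀: no

Row totals [64, 75], col totals [46, 42, 51], n=139
χ² = (21−21.18)²/21.18 + (14−19.34)²/19.34 + (29−23.48)²/23.48 + (25−24.82)²/24.82 + (28−22.66)²/22.66 + (22−27.52)²/27.52 = 5.1369
df = 2
p-value (upper-tail) = 0.07665
At α=0.01: p ≥ α → fail to reject H₀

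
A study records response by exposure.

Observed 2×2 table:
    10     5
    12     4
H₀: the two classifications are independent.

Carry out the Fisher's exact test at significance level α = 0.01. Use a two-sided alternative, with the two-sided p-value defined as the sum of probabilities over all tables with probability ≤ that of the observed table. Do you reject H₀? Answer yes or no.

Margins: r₁=15, r₂=16, c₁=22, c₂=9, n=31
p_obs = C(15,10)·C(16,12)/C(31,22); sum pmf over tables with pmf ≤ p_obs
p-value (two-sided) = 0.70425
At α=0.01: p ≥ α → fail to reject H₀

reject H₀: no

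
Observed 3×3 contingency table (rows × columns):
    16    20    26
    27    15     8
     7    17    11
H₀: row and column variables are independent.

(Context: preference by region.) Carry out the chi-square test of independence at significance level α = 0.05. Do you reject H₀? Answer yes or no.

Row totals [62, 50, 35], col totals [50, 52, 45], n=147
χ² = (16−21.09)²/21.09 + (20−21.93)²/21.93 + (26−18.98)²/18.98 + (27−17.01)²/17.01 + (15−17.69)²/17.69 + (8−15.31)²/15.31 + (7−11.90)²/11.90 + (17−12.38)²/12.38 + (11−10.71)²/10.71 = 17.5141
df = 4
p-value (upper-tail) = 0.00154
At α=0.05: p < α → reject H₀

reject H₀: yes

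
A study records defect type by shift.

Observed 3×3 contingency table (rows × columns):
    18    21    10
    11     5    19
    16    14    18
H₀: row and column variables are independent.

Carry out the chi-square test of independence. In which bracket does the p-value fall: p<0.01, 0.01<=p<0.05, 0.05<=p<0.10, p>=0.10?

p-value bracket: 0.01<=p<0.05

Row totals [49, 35, 48], col totals [45, 40, 47], n=132
χ² = (18−16.70)²/16.70 + (21−14.85)²/14.85 + (10−17.45)²/17.45 + (11−11.93)²/11.93 + (5−10.61)²/10.61 + (19−12.46)²/12.46 + (16−16.36)²/16.36 + (14−14.55)²/14.55 + (18−17.09)²/17.09 = 12.3703
df = 4
p-value (upper-tail) = 0.01480
→ bracket: 0.01<=p<0.05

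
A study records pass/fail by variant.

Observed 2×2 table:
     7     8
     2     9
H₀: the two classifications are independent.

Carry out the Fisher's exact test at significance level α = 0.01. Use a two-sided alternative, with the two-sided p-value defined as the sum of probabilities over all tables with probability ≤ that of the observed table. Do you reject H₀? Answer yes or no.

Margins: r₁=15, r₂=11, c₁=9, c₂=17, n=26
p_obs = C(15,7)·C(11,2)/C(26,9); sum pmf over tables with pmf ≤ p_obs
p-value (two-sided) = 0.21670
At α=0.01: p ≥ α → fail to reject H₀

reject H₀: no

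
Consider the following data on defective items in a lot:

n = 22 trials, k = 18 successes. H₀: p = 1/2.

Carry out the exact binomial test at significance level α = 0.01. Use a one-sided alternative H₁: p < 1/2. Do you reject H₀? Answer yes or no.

Exact binomial: n=22, k=18, p₀=1/2=0.5000
P(X≤18) from Σ C(n,i)·p₀^i·(1−p₀)^(n−i)
p-value (one-sided, H₁ less) = 0.99957
At α=0.01: p ≥ α → fail to reject H₀

reject H₀: no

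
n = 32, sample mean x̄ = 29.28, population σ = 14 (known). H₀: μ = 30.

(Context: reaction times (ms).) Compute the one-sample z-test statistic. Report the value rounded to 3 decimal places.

SE = σ/√n = 14/√32 = 2.4749
z = (x̄−μ₀)/SE = (29.28−30)/2.4749 = -0.2909

test statistic = -0.291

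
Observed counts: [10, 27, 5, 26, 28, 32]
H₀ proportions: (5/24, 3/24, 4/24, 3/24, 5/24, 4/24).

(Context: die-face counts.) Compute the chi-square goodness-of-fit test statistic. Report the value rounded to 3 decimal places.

test statistic = 42.134

n = 128; E_i = n·p_i = [26.67, 16.00, 21.33, 16.00, 26.67, 21.33]
χ² = (10−26.67)²/26.67 + (27−16.00)²/16.00 + (5−21.33)²/21.33 + (26−16.00)²/16.00 + (28−26.67)²/26.67 + (32−21.33)²/21.33 = 42.1344
df = 5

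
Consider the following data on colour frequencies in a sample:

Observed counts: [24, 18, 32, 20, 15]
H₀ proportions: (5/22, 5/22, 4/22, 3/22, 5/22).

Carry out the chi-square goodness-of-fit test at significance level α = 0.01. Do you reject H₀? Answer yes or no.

reject H₀: yes

n = 109; E_i = n·p_i = [24.77, 24.77, 19.82, 14.86, 24.77]
χ² = (24−24.77)²/24.77 + (18−24.77)²/24.77 + (32−19.82)²/19.82 + (20−14.86)²/14.86 + (15−24.77)²/24.77 = 14.9939
df = 4
p-value (upper-tail) = 0.00471
At α=0.01: p < α → reject H₀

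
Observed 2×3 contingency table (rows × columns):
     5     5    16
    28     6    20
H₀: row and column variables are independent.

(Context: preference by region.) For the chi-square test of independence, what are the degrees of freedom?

df = (r−1)(c−1) = (2−1)·(3−1) = 2

degrees of freedom = 2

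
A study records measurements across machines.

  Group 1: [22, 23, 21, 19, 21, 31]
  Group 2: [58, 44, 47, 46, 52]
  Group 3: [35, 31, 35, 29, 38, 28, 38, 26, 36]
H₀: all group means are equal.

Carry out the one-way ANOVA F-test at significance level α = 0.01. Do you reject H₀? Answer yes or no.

reject H₀: yes

Group means [22.83, 49.40, 32.89], grand mean 34.000
SSB = Σnᵢ(x̄ᵢ−x̄)² = 1945.078; SSW = ΣΣ(x−x̄ᵢ)² = 376.922
MSB = 1945.078/2 = 972.5389; MSW = 376.922/17 = 22.1719
F = MSB/MSW = 43.8636
df = (2, 17)
p-value (upper-tail) = 0.00000
At α=0.01: p < α → reject H₀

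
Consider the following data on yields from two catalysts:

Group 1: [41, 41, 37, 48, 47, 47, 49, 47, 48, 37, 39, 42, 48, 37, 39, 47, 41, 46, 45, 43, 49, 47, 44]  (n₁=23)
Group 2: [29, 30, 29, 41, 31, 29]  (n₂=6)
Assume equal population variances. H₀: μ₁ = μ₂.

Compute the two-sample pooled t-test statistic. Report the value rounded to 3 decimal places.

x̄₁=43.870, s₁=4.137, n₁=23
x̄₂=31.500, s₂=4.722, n₂=6
s_p² = [22·4.137² + 5·4.722²]/27 = 18.0781
SE = √(s_p²·(1/23+1/6)) = 1.9491
t = (43.870−31.500)/1.9491 = 6.3463
df = 27

test statistic = 6.346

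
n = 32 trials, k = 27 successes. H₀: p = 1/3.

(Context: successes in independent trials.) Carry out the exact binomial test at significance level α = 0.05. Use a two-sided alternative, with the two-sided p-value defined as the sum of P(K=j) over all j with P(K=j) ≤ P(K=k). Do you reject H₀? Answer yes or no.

reject H₀: yes

Exact binomial: n=32, k=27, p₀=1/3=0.3333
P(X=j) = C(n,j)·p₀^j·(1−p₀)^(n−j); p = Σ P(X=j) over j with P(X=j) ≤ P(X=27)
p-value (two-sided) = 0.00000
At α=0.05: p < α → reject H₀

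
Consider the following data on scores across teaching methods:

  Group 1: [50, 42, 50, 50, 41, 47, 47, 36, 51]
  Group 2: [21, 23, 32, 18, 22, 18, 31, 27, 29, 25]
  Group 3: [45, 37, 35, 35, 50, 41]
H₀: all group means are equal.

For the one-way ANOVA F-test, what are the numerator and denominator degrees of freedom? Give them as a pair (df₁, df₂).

k = 3 groups, N = 25 total
df = (k−1, N−k) = (3−1, 25−3) = (2, 22)

degrees of freedom = [2, 22]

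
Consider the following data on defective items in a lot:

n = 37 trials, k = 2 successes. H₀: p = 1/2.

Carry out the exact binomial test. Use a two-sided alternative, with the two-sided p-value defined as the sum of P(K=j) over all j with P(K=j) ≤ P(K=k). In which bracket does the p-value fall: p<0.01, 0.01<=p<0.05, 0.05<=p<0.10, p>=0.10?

p-value bracket: p<0.01

Exact binomial: n=37, k=2, p₀=1/2=0.5000
P(X=j) = C(n,j)·p₀^j·(1−p₀)^(n−j); p = Σ P(X=j) over j with P(X=j) ≤ P(X=2)
p-value (two-sided) = 0.00000
→ bracket: p<0.01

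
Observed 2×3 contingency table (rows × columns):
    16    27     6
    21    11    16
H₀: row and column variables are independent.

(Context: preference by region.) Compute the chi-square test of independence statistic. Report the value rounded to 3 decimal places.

Row totals [49, 48], col totals [37, 38, 22], n=97
χ² = (16−18.69)²/18.69 + (27−19.20)²/19.20 + (6−11.11)²/11.11 + (21−18.31)²/18.31 + (11−18.80)²/18.80 + (16−10.89)²/10.89 = 11.9489
df = 2

test statistic = 11.949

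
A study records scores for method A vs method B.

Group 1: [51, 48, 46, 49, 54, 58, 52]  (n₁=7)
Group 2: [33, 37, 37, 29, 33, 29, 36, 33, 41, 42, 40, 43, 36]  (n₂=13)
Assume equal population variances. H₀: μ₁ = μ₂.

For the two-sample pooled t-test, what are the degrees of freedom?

degrees of freedom = 18

df = n₁ + n₂ − 2 = 7 + 13 − 2 = 18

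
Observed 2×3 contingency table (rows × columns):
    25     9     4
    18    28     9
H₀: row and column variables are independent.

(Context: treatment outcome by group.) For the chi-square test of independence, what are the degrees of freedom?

degrees of freedom = 2

df = (r−1)(c−1) = (2−1)·(3−1) = 2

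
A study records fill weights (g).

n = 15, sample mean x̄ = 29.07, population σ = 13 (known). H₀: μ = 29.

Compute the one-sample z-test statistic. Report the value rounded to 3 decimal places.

test statistic = 0.021

SE = σ/√n = 13/√15 = 3.3566
z = (x̄−μ₀)/SE = (29.07−29)/3.3566 = 0.0209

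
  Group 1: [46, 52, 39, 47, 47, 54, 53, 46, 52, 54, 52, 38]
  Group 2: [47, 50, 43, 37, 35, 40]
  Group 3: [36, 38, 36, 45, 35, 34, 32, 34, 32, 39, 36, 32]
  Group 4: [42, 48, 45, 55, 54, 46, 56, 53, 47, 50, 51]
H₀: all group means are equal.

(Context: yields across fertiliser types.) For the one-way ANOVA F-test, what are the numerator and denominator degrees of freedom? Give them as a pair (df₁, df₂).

degrees of freedom = [3, 37]

k = 4 groups, N = 41 total
df = (k−1, N−k) = (4−1, 41−4) = (3, 37)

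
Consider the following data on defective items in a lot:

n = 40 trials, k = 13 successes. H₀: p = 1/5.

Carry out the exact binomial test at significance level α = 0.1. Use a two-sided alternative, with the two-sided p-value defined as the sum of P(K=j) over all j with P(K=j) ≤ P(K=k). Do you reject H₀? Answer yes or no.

reject H₀: yes

Exact binomial: n=40, k=13, p₀=1/5=0.2000
P(X=j) = C(n,j)·p₀^j·(1−p₀)^(n−j); p = Σ P(X=j) over j with P(X=j) ≤ P(X=13)
p-value (two-sided) = 0.07170
At α=0.1: p < α → reject H₀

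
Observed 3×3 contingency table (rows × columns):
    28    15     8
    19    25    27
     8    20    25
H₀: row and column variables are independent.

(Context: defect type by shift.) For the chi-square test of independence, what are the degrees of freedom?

degrees of freedom = 4

df = (r−1)(c−1) = (3−1)·(3−1) = 4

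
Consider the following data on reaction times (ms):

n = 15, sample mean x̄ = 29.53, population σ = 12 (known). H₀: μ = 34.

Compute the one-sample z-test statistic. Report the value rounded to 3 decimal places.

test statistic = -1.443

SE = σ/√n = 12/√15 = 3.0984
z = (x̄−μ₀)/SE = (29.53−34)/3.0984 = -1.4427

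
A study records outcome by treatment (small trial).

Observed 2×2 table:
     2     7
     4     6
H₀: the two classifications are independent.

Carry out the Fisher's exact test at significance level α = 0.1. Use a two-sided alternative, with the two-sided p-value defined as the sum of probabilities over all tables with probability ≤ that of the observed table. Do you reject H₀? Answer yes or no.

reject H₀: no

Margins: r₁=9, r₂=10, c₁=6, c₂=13, n=19
p_obs = C(9,2)·C(10,4)/C(19,6); sum pmf over tables with pmf ≤ p_obs
p-value (two-sided) = 0.62848
At α=0.1: p ≥ α → fail to reject H₀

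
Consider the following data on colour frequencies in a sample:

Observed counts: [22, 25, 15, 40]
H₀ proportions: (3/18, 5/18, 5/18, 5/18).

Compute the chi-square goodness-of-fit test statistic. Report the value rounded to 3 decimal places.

n = 102; E_i = n·p_i = [17.00, 28.33, 28.33, 28.33]
χ² = (22−17.00)²/17.00 + (25−28.33)²/28.33 + (15−28.33)²/28.33 + (40−28.33)²/28.33 = 12.9412
df = 3

test statistic = 12.941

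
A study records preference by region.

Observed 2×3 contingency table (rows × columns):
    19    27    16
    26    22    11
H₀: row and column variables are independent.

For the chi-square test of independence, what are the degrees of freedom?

degrees of freedom = 2

df = (r−1)(c−1) = (2−1)·(3−1) = 2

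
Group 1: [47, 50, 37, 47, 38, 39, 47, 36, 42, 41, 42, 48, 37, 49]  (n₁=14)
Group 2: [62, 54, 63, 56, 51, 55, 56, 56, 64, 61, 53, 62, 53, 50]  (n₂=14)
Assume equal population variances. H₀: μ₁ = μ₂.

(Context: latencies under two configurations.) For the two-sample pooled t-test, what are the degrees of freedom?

df = n₁ + n₂ − 2 = 14 + 14 − 2 = 26

degrees of freedom = 26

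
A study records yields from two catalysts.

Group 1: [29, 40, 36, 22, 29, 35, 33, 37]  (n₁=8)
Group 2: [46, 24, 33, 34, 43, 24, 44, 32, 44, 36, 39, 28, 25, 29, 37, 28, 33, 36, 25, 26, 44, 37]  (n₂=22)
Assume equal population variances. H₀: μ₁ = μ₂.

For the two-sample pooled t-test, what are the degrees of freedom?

degrees of freedom = 28

df = n₁ + n₂ − 2 = 8 + 22 − 2 = 28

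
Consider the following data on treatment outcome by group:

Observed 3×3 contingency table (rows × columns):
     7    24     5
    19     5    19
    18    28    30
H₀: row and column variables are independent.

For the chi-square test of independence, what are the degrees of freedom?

df = (r−1)(c−1) = (3−1)·(3−1) = 4

degrees of freedom = 4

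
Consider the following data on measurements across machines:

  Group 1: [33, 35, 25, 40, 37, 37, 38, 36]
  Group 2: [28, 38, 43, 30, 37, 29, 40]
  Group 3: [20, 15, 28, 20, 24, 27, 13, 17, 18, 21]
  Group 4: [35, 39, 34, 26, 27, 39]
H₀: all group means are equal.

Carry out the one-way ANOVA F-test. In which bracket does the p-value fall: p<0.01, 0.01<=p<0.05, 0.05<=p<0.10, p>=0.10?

Group means [35.12, 35.00, 20.30, 33.33], grand mean 29.968
SSB = Σnᵢ(x̄ᵢ−x̄)² = 1392.659; SSW = ΣΣ(x−x̄ᵢ)² = 736.308
MSB = 1392.659/3 = 464.2198; MSW = 736.308/27 = 27.2707
F = MSB/MSW = 17.0227
df = (3, 27)
p-value (upper-tail) = 0.00000
→ bracket: p<0.01

p-value bracket: p<0.01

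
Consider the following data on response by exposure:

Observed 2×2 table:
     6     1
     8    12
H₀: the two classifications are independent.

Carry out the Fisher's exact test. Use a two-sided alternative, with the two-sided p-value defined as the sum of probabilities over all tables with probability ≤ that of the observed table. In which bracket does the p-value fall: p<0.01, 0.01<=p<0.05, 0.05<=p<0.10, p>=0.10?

p-value bracket: 0.05<=p<0.10

Margins: r₁=7, r₂=20, c₁=14, c₂=13, n=27
p_obs = C(7,6)·C(20,8)/C(27,14); sum pmf over tables with pmf ≤ p_obs
p-value (two-sided) = 0.07681
→ bracket: 0.05<=p<0.10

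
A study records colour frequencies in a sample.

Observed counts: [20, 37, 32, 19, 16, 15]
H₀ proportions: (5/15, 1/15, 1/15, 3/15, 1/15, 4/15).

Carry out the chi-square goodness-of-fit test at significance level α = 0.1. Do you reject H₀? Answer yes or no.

n = 139; E_i = n·p_i = [46.33, 9.27, 9.27, 27.80, 9.27, 37.07]
χ² = (20−46.33)²/46.33 + (37−9.27)²/9.27 + (32−9.27)²/9.27 + (19−27.80)²/27.80 + (16−9.27)²/9.27 + (15−37.07)²/37.07 = 174.5522
df = 5
p-value (upper-tail) = 0.00000
At α=0.1: p < α → reject H₀

reject H₀: yes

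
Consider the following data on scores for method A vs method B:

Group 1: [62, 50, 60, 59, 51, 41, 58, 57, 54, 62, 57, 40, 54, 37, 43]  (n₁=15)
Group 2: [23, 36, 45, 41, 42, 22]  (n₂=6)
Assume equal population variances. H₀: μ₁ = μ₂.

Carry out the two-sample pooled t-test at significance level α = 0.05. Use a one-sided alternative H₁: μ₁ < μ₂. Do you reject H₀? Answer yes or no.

reject H₀: no

x̄₁=52.333, s₁=8.372, n₁=15
x̄₂=34.833, s₂=9.988, n₂=6
s_p² = [14·8.372² + 5·9.988²]/19 = 77.9035
SE = √(s_p²·(1/15+1/6)) = 4.2635
t = (52.333−34.833)/4.2635 = 4.1046
df = 19
p-value (one-sided, H₁ less) = 0.99970
At α=0.05: p ≥ α → fail to reject H₀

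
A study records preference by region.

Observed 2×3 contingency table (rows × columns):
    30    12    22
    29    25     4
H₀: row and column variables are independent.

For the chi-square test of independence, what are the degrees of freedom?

degrees of freedom = 2

df = (r−1)(c−1) = (2−1)·(3−1) = 2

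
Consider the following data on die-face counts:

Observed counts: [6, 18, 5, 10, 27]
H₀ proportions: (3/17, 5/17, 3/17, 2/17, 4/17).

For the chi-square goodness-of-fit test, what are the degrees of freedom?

df = k − 1 = 5 − 1 = 4

degrees of freedom = 4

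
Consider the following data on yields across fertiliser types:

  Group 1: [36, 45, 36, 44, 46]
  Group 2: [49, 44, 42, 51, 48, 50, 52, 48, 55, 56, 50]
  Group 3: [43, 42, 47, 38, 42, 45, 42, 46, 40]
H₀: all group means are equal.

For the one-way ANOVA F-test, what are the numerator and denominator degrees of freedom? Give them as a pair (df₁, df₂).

k = 3 groups, N = 25 total
df = (k−1, N−k) = (3−1, 25−3) = (2, 22)

degrees of freedom = [2, 22]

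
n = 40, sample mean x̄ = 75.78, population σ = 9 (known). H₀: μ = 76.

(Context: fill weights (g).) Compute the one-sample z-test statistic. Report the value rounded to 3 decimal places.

SE = σ/√n = 9/√40 = 1.4230
z = (x̄−μ₀)/SE = (75.78−76)/1.4230 = -0.1546

test statistic = -0.155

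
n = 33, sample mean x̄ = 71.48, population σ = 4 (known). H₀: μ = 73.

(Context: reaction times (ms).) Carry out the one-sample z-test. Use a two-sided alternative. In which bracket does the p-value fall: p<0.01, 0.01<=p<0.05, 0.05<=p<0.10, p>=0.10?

SE = σ/√n = 4/√33 = 0.6963
z = (x̄−μ₀)/SE = (71.48−73)/0.6963 = -2.1829
p-value (two-sided) = 0.02904
→ bracket: 0.01<=p<0.05

p-value bracket: 0.01<=p<0.05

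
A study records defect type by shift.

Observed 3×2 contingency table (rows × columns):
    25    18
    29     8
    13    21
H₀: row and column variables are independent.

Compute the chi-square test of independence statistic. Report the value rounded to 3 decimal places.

Row totals [43, 37, 34], col totals [67, 47], n=114
χ² = (25−25.27)²/25.27 + (18−17.73)²/17.73 + (29−21.75)²/21.75 + (8−15.25)²/15.25 + (13−19.98)²/19.98 + (21−14.02)²/14.02 = 11.7951
df = 2

test statistic = 11.795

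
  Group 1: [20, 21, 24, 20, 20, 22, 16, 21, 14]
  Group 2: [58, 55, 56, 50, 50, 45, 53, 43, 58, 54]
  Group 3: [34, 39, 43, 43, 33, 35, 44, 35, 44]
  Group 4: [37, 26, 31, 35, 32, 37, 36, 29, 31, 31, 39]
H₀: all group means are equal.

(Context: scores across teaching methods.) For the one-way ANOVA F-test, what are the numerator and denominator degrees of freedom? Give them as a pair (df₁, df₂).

degrees of freedom = [3, 35]

k = 4 groups, N = 39 total
df = (k−1, N−k) = (4−1, 39−4) = (3, 35)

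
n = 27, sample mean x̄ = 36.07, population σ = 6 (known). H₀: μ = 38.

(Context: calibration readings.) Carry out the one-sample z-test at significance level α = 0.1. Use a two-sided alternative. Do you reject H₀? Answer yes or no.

SE = σ/√n = 6/√27 = 1.1547
z = (x̄−μ₀)/SE = (36.07−38)/1.1547 = -1.6714
p-value (two-sided) = 0.09464
At α=0.1: p < α → reject H₀

reject H₀: yes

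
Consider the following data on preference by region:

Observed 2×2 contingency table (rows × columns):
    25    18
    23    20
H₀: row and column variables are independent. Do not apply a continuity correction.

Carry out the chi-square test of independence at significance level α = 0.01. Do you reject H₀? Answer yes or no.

reject H₀: no

Row totals [43, 43], col totals [48, 38], n=86
χ² = (25−24.00)²/24.00 + (18−19.00)²/19.00 + (23−24.00)²/24.00 + (20−19.00)²/19.00 = 0.1886
df = 1
p-value (upper-tail) = 0.66409
At α=0.01: p ≥ α → fail to reject H₀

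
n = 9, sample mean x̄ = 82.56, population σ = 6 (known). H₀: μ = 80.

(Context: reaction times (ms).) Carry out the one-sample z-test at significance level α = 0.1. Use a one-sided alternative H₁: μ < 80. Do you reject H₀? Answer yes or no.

SE = σ/√n = 6/√9 = 2.0000
z = (x̄−μ₀)/SE = (82.56−80)/2.0000 = 1.2800
p-value (one-sided, H₁ less) = 0.89973
At α=0.1: p ≥ α → fail to reject H₀

reject H₀: no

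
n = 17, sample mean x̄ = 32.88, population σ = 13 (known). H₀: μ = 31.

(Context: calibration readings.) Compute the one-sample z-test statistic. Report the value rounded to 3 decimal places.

SE = σ/√n = 13/√17 = 3.1530
z = (x̄−μ₀)/SE = (32.88−31)/3.1530 = 0.5963

test statistic = 0.596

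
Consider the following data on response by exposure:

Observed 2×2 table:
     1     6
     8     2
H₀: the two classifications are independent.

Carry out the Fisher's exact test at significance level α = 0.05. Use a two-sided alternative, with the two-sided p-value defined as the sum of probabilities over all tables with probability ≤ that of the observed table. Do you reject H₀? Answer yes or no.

Margins: r₁=7, r₂=10, c₁=9, c₂=8, n=17
p_obs = C(7,1)·C(10,8)/C(17,9); sum pmf over tables with pmf ≤ p_obs
p-value (two-sided) = 0.01522
At α=0.05: p < α → reject H₀

reject H₀: yes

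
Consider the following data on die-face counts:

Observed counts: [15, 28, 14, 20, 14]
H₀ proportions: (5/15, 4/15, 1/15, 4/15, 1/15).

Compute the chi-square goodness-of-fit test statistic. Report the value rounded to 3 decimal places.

test statistic = 29.824

n = 91; E_i = n·p_i = [30.33, 24.27, 6.07, 24.27, 6.07]
χ² = (15−30.33)²/30.33 + (28−24.27)²/24.27 + (14−6.07)²/6.07 + (20−24.27)²/24.27 + (14−6.07)²/6.07 = 29.8242
df = 4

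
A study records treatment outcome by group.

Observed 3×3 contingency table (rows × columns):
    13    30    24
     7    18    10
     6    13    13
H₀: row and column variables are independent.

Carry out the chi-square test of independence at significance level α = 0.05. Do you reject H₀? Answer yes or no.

Row totals [67, 35, 32], col totals [26, 61, 47], n=134
χ² = (13−13.00)²/13.00 + (30−30.50)²/30.50 + (24−23.50)²/23.50 + (7−6.79)²/6.79 + (18−15.93)²/15.93 + (10−12.28)²/12.28 + (6−6.21)²/6.21 + (13−14.57)²/14.57 + (13−11.22)²/11.22 = 1.1722
df = 4
p-value (upper-tail) = 0.88266
At α=0.05: p ≥ α → fail to reject H₀

reject H₀: no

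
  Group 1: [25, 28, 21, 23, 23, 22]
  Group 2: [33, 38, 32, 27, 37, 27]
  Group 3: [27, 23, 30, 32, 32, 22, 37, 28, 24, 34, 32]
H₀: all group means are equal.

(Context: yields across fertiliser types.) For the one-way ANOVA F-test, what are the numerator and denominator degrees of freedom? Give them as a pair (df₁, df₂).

k = 3 groups, N = 23 total
df = (k−1, N−k) = (3−1, 23−3) = (2, 20)

degrees of freedom = [2, 20]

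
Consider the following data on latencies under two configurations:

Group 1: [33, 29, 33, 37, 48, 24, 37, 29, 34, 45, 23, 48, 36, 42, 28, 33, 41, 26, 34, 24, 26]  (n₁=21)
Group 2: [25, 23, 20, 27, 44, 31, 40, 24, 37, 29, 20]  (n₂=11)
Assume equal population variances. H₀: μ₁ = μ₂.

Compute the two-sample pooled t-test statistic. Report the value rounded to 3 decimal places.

test statistic = 1.618

x̄₁=33.810, s₁=7.698, n₁=21
x̄₂=29.091, s₂=8.105, n₂=11
s_p² = [20·7.698² + 10·8.105²]/30 = 61.4049
SE = √(s_p²·(1/21+1/11)) = 2.9166
t = (33.810−29.091)/2.9166 = 1.6179
df = 30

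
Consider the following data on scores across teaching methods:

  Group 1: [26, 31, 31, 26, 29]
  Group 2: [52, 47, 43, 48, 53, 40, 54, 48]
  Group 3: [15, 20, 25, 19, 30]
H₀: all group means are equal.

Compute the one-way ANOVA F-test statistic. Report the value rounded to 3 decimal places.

Group means [28.60, 48.12, 21.80], grand mean 35.389
SSB = Σnᵢ(x̄ᵢ−x̄)² = 2451.403; SSW = ΣΣ(x−x̄ᵢ)² = 326.875
MSB = 2451.403/2 = 1225.7014; MSW = 326.875/15 = 21.7917
F = MSB/MSW = 56.2463
df = (2, 15)

test statistic = 56.246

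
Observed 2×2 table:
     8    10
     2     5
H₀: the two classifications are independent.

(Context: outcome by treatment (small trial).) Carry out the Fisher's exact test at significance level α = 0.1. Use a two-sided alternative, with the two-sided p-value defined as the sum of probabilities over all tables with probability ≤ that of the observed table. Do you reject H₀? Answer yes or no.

Margins: r₁=18, r₂=7, c₁=10, c₂=15, n=25
p_obs = C(18,8)·C(7,2)/C(25,10); sum pmf over tables with pmf ≤ p_obs
p-value (two-sided) = 0.65925
At α=0.1: p ≥ α → fail to reject H₀

reject H₀: no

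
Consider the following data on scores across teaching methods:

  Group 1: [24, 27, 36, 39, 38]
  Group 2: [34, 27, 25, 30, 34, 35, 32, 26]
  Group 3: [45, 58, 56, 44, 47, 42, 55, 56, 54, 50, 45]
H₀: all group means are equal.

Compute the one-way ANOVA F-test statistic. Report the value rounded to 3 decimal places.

Group means [32.80, 30.38, 50.18], grand mean 39.958
SSB = Σnᵢ(x̄ᵢ−x̄)² = 2140.647; SSW = ΣΣ(x−x̄ᵢ)² = 632.311
MSB = 2140.647/2 = 1070.3235; MSW = 632.311/21 = 30.1101
F = MSB/MSW = 35.5470
df = (2, 21)

test statistic = 35.547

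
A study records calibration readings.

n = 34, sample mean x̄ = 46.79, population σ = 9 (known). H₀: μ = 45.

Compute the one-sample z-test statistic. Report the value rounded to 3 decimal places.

SE = σ/√n = 9/√34 = 1.5435
z = (x̄−μ₀)/SE = (46.79−45)/1.5435 = 1.1597

test statistic = 1.160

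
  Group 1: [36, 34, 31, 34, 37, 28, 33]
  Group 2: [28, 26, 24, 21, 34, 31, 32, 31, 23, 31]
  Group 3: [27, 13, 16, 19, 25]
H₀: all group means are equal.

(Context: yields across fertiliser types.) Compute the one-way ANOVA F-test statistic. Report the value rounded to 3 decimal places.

Group means [33.29, 28.10, 20.00], grand mean 27.909
SSB = Σnᵢ(x̄ᵢ−x̄)² = 515.490; SSW = ΣΣ(x−x̄ᵢ)² = 368.329
MSB = 515.490/2 = 257.7448; MSW = 368.329/19 = 19.3857
F = MSB/MSW = 13.2956
df = (2, 19)

test statistic = 13.296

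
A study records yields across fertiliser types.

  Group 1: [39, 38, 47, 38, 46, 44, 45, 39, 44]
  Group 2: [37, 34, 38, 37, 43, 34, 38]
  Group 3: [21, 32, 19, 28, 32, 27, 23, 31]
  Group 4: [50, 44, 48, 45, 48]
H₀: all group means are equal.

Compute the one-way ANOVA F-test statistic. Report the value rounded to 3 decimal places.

Group means [42.22, 37.29, 26.62, 47.00], grand mean 37.552
SSB = Σnᵢ(x̄ᵢ−x̄)² = 1598.313; SSW = ΣΣ(x−x̄ᵢ)² = 368.859
MSB = 1598.313/3 = 532.7711; MSW = 368.859/25 = 14.7544
F = MSB/MSW = 36.1094
df = (3, 25)

test statistic = 36.109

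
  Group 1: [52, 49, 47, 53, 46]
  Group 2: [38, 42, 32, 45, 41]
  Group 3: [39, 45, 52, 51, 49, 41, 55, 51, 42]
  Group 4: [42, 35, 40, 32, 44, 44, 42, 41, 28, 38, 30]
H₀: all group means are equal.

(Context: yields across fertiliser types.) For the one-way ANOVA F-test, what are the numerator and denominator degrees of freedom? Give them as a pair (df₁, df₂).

degrees of freedom = [3, 26]

k = 4 groups, N = 30 total
df = (k−1, N−k) = (4−1, 30−4) = (3, 26)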